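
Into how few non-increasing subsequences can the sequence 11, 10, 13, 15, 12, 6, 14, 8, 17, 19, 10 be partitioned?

Place each on the leftmost legal pile:
11 → new pile 1 (tops now [11])
10 → pile 1 (tops now [10])
13 → new pile 2 (tops now [10, 13])
15 → new pile 3 (tops now [10, 13, 15])
12 → pile 2 (tops now [10, 12, 15])
6 → pile 1 (tops now [6, 12, 15])
14 → pile 3 (tops now [6, 12, 14])
8 → pile 2 (tops now [6, 8, 14])
17 → new pile 4 (tops now [6, 8, 14, 17])
19 → new pile 5 (tops now [6, 8, 14, 17, 19])
10 → pile 3 (tops now [6, 8, 10, 17, 19])
Five piles.

5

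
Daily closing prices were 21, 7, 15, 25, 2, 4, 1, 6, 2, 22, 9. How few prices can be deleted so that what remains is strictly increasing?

Fewest deletions = n − (longest strictly increasing subsequence).
i:      1  2  3  4  5  6  7  8  9 10 11
a[i]:  21  7 15 25  2  4  1  6  2 22  9
dp:     1  1  2  3  1  2  1  3  2  4  4
max dp = 4, so deletions = 11 − 4 = 7.

7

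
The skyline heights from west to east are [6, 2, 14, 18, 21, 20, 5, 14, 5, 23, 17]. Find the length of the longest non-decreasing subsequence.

Track the smallest tail for each achievable length (allowing ties):
6 → extends → [6]
2 → replaces 6 → [2]
14 → extends → [2, 14]
18 → extends → [2, 14, 18]
21 → extends → [2, 14, 18, 21]
20 → replaces 21 → [2, 14, 18, 20]
5 → replaces 14 → [2, 5, 18, 20]
14 → replaces 18 → [2, 5, 14, 20]
5 → replaces 14 → [2, 5, 5, 20]
23 → extends → [2, 5, 5, 20, 23]
17 → replaces 20 → [2, 5, 5, 17, 23]
Five tails, so the longest non-decreasing subsequence has length 5 (e.g. 6, 14, 18, 21, 23).

5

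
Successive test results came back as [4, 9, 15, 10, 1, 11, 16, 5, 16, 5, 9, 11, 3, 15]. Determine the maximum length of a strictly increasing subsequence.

5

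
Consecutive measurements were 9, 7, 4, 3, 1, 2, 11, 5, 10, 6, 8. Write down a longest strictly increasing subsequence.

1, 2, 5, 6, 8

Patience tails give the LIS length; then backtrack through the dp parents:
9 → extends → [9]
7 → replaces 9 → [7]
4 → replaces 7 → [4]
3 → replaces 4 → [3]
1 → replaces 3 → [1]
2 → extends → [1, 2]
11 → extends → [1, 2, 11]
5 → replaces 11 → [1, 2, 5]
10 → extends → [1, 2, 5, 10]
6 → replaces 10 → [1, 2, 5, 6]
8 → extends → [1, 2, 5, 6, 8]
Length 5; one witness is 1, 2, 5, 6, 8.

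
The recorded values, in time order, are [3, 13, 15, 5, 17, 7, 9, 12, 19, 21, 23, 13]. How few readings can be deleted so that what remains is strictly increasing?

Fewest deletions = n − (longest strictly increasing subsequence).
i:      1  2  3  4  5  6  7  8  9 10 11 12
a[i]:   3 13 15  5 17  7  9 12 19 21 23 13
dp:     1  2  3  2  4  3  4  5  6  7  8  6
max dp = 8, so deletions = 12 − 8 = 4.

4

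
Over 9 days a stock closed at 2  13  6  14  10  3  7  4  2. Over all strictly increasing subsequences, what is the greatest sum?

Let S[i] be the best sum of a strictly increasing subsequence ending at i:
i:      1  2  3  4  5  6  7  8  9
a[i]:   2 13  6 14 10  3  7  4  2
S:      2 15  8 29 18  5 15  9  2
Maximum is 29 (e.g. 2 + 13 + 14).

29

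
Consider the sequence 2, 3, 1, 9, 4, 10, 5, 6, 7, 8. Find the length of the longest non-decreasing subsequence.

7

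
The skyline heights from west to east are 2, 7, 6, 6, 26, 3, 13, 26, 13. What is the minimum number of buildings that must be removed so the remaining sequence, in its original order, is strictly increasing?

5

Fewest deletions = n − (longest strictly increasing subsequence).
i:      1  2  3  4  5  6  7  8  9
a[i]:   2  7  6  6 26  3 13 26 13
dp:     1  2  2  2  3  2  3  4  3
max dp = 4, so deletions = 9 − 4 = 5.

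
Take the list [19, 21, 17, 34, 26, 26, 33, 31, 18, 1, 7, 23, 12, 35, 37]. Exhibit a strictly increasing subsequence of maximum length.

Patience tails give the LIS length; then backtrack through the dp parents:
19 → extends → [19]
21 → extends → [19, 21]
17 → replaces 19 → [17, 21]
34 → extends → [17, 21, 34]
26 → replaces 34 → [17, 21, 26]
26 → already a tail → [17, 21, 26]
33 → extends → [17, 21, 26, 33]
31 → replaces 33 → [17, 21, 26, 31]
18 → replaces 21 → [17, 18, 26, 31]
1 → replaces 17 → [1, 18, 26, 31]
7 → replaces 18 → [1, 7, 26, 31]
23 → replaces 26 → [1, 7, 23, 31]
12 → replaces 23 → [1, 7, 12, 31]
35 → extends → [1, 7, 12, 31, 35]
37 → extends → [1, 7, 12, 31, 35, 37]
Length 6; one witness is 19, 21, 26, 33, 35, 37.

19, 21, 26, 33, 35, 37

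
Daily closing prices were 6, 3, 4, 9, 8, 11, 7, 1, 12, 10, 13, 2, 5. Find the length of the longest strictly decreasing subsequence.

4

Negate each value so 'decreasing' becomes 'increasing', then run patience tails on the negated sequence:
-6 → extends → [-6]
-3 → extends → [-6, -3]
-4 → replaces -3 → [-6, -4]
-9 → replaces -6 → [-9, -4]
-8 → replaces -4 → [-9, -8]
-11 → replaces -9 → [-11, -8]
-7 → extends → [-11, -8, -7]
-1 → extends → [-11, -8, -7, -1]
-12 → replaces -11 → [-12, -8, -7, -1]
-10 → replaces -8 → [-12, -10, -7, -1]
-13 → replaces -12 → [-13, -10, -7, -1]
-2 → replaces -1 → [-13, -10, -7, -2]
-5 → replaces -2 → [-13, -10, -7, -5]
Four tails, so the longest strictly decreasing subsequence of the original has length 4.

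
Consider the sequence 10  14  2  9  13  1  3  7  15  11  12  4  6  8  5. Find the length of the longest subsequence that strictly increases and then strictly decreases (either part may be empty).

inc[i] = longest strictly increasing subsequence ending at i; dec[i] = longest strictly decreasing subsequence starting at i:
i:      1  2  3  4  5  6  7  8  9 10 11 12 13 14 15
a[i]:  10 14  2  9 13  1  3  7 15 11 12  4  6  8  5
inc:    1  2  1  2  3  1  2  3  4  4  5  3  4  5  4
dec:    5  5  2  4  4  1  1  3  4  3  3  1  2  2  1
Best peak at i=9 (value 15): inc=4, dec=4, length 4+4−1 = 7.

7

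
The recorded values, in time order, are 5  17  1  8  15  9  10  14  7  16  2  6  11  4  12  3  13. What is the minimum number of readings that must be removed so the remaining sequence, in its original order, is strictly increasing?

Fewest deletions = n − (longest strictly increasing subsequence).
i:      1  2  3  4  5  6  7  8  9 10 11 12 13 14 15 16 17
a[i]:   5 17  1  8 15  9 10 14  7 16  2  6 11  4 12  3 13
dp:     1  2  1  2  3  3  4  5  2  6  2  3  5  3  6  3  7
max dp = 7, so deletions = 17 − 7 = 10.

10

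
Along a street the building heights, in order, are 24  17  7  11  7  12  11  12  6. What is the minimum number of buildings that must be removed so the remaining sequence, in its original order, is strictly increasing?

6

Fewest deletions = n − (longest strictly increasing subsequence).
Patience tails:
24 → extends → [24]
17 → replaces 24 → [17]
7 → replaces 17 → [7]
11 → extends → [7, 11]
7 → already a tail → [7, 11]
12 → extends → [7, 11, 12]
11 → already a tail → [7, 11, 12]
12 → already a tail → [7, 11, 12]
6 → replaces 7 → [6, 11, 12]
Longest strictly increasing subsequence has length 3, so deletions = 9 − 3 = 6.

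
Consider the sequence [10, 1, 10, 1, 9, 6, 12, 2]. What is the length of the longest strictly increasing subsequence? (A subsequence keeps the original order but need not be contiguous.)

Let dp[i] be the length of the longest such subsequence ending at index i:
i:      1  2  3  4  5  6  7  8
a[i]:  10  1 10  1  9  6 12  2
dp:     1  1  2  1  2  2  3  2
Maximum dp value is 3.

3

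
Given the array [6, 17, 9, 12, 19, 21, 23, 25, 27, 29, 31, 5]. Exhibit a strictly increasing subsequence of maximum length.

6, 9, 12, 19, 21, 23, 25, 27, 29, 31

Patience tails give the LIS length; then backtrack through the dp parents:
6 → extends → [6]
17 → extends → [6, 17]
9 → replaces 17 → [6, 9]
12 → extends → [6, 9, 12]
19 → extends → [6, 9, 12, 19]
21 → extends → [6, 9, 12, 19, 21]
23 → extends → [6, 9, 12, 19, 21, 23]
25 → extends → [6, 9, 12, 19, 21, 23, 25]
27 → extends → [6, 9, 12, 19, 21, 23, 25, 27]
29 → extends → [6, 9, 12, 19, 21, 23, 25, 27, 29]
31 → extends → [6, 9, 12, 19, 21, 23, 25, 27, 29, 31]
5 → replaces 6 → [5, 9, 12, 19, 21, 23, 25, 27, 29, 31]
Length 10; one witness is 6, 9, 12, 19, 21, 23, 25, 27, 29, 31.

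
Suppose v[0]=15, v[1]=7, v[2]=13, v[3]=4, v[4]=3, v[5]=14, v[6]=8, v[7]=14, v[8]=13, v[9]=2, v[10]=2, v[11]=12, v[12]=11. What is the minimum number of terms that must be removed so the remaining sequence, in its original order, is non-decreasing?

Fewest deletions = n − (longest non-decreasing subsequence).
Patience tails:
15 → extends → [15]
7 → replaces 15 → [7]
13 → extends → [7, 13]
4 → replaces 7 → [4, 13]
3 → replaces 4 → [3, 13]
14 → extends → [3, 13, 14]
8 → replaces 13 → [3, 8, 14]
14 → extends → [3, 8, 14, 14]
13 → replaces 14 → [3, 8, 13, 14]
2 → replaces 3 → [2, 8, 13, 14]
2 → replaces 8 → [2, 2, 13, 14]
12 → replaces 13 → [2, 2, 12, 14]
11 → replaces 12 → [2, 2, 11, 14]
Longest non-decreasing subsequence has length 4, so deletions = 13 − 4 = 9.

9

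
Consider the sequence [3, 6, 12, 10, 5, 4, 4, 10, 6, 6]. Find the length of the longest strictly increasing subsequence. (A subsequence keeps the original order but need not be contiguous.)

Let dp[i] be the length of the longest such subsequence ending at index i:
i:      1  2  3  4  5  6  7  8  9 10
a[i]:   3  6 12 10  5  4  4 10  6  6
dp:     1  2  3  3  2  2  2  3  3  3
Maximum dp value is 3.

3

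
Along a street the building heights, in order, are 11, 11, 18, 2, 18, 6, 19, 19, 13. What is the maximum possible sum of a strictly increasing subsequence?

Let S[i] be the best sum of a strictly increasing subsequence ending at i:
i:      1  2  3  4  5  6  7  8  9
a[i]:  11 11 18  2 18  6 19 19 13
S:     11 11 29  2 29  8 48 48 24
Maximum is 48 (e.g. 11 + 18 + 19).

48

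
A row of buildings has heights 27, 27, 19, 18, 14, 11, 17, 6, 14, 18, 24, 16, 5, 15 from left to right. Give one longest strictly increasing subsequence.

Patience tails give the LIS length; then backtrack through the dp parents:
27 → extends → [27]
27 → already a tail → [27]
19 → replaces 27 → [19]
18 → replaces 19 → [18]
14 → replaces 18 → [14]
11 → replaces 14 → [11]
17 → extends → [11, 17]
6 → replaces 11 → [6, 17]
14 → replaces 17 → [6, 14]
18 → extends → [6, 14, 18]
24 → extends → [6, 14, 18, 24]
16 → replaces 18 → [6, 14, 16, 24]
5 → replaces 6 → [5, 14, 16, 24]
15 → replaces 16 → [5, 14, 15, 24]
Length 4; one witness is 14, 17, 18, 24.

14, 17, 18, 24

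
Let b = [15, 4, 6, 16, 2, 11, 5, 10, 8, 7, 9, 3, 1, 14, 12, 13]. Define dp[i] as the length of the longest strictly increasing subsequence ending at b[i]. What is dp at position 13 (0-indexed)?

5

dp[i] = 1 + max{dp[j] : j<i, b[j]<b[i]} (or 1 if no such j):
i:      0  1  2  3  4  5  6  7  8  9 10 11 12 13 14 15
b[i]:  15  4  6 16  2 11  5 10  8  7  9  3  1 14 12 13
dp:     1  1  2  3  1  3  2  3  3  3  4  2  1  5  5  6
At index 13 the value is 5.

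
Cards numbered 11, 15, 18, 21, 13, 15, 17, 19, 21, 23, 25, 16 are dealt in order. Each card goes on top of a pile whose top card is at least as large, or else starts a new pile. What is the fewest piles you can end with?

Place each on the leftmost legal pile:
11 → new pile 1 (tops now [11])
15 → new pile 2 (tops now [11, 15])
18 → new pile 3 (tops now [11, 15, 18])
21 → new pile 4 (tops now [11, 15, 18, 21])
13 → pile 2 (tops now [11, 13, 18, 21])
15 → pile 3 (tops now [11, 13, 15, 21])
17 → pile 4 (tops now [11, 13, 15, 17])
19 → new pile 5 (tops now [11, 13, 15, 17, 19])
21 → new pile 6 (tops now [11, 13, 15, 17, 19, 21])
23 → new pile 7 (tops now [11, 13, 15, 17, 19, 21, 23])
25 → new pile 8 (tops now [11, 13, 15, 17, 19, 21, 23, 25])
16 → pile 4 (tops now [11, 13, 15, 16, 19, 21, 23, 25])
Eight piles.

8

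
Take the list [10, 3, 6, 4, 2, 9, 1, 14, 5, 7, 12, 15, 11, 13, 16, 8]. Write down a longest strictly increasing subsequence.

3, 4, 5, 7, 12, 15, 16

Patience tails give the LIS length; then backtrack through the dp parents:
10 → extends → [10]
3 → replaces 10 → [3]
6 → extends → [3, 6]
4 → replaces 6 → [3, 4]
2 → replaces 3 → [2, 4]
9 → extends → [2, 4, 9]
1 → replaces 2 → [1, 4, 9]
14 → extends → [1, 4, 9, 14]
5 → replaces 9 → [1, 4, 5, 14]
7 → replaces 14 → [1, 4, 5, 7]
12 → extends → [1, 4, 5, 7, 12]
15 → extends → [1, 4, 5, 7, 12, 15]
11 → replaces 12 → [1, 4, 5, 7, 11, 15]
13 → replaces 15 → [1, 4, 5, 7, 11, 13]
16 → extends → [1, 4, 5, 7, 11, 13, 16]
8 → replaces 11 → [1, 4, 5, 7, 8, 13, 16]
Length 7; one witness is 3, 4, 5, 7, 12, 15, 16.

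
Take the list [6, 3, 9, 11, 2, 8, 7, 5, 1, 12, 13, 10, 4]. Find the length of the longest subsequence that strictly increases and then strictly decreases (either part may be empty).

7

inc[i] = longest strictly increasing subsequence ending at i; dec[i] = longest strictly decreasing subsequence starting at i:
i:      1  2  3  4  5  6  7  8  9 10 11 12 13
a[i]:   6  3  9 11  2  8  7  5  1 12 13 10  4
inc:    1  1  2  3  1  2  2  2  1  4  5  3  2
dec:    4  3  5  5  2  4  3  2  1  3  3  2  1
Best peak at i=4 (value 11): inc=3, dec=5, length 3+5−1 = 7.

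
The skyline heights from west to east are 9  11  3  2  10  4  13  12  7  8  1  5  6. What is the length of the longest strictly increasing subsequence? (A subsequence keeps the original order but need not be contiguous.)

Track the smallest tail for each achievable length (strict):
9 → extends → [9]
11 → extends → [9, 11]
3 → replaces 9 → [3, 11]
2 → replaces 3 → [2, 11]
10 → replaces 11 → [2, 10]
4 → replaces 10 → [2, 4]
13 → extends → [2, 4, 13]
12 → replaces 13 → [2, 4, 12]
7 → replaces 12 → [2, 4, 7]
8 → extends → [2, 4, 7, 8]
1 → replaces 2 → [1, 4, 7, 8]
5 → replaces 7 → [1, 4, 5, 8]
6 → replaces 8 → [1, 4, 5, 6]
Four tails, so the longest strictly increasing subsequence has length 4 (e.g. 3, 4, 7, 8).

4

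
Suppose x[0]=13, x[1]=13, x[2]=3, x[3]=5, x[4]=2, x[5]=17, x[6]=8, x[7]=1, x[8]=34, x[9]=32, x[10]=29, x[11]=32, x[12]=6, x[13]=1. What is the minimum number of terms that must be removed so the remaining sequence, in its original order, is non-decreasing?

Fewest deletions = n − (longest non-decreasing subsequence).
Patience tails:
13 → extends → [13]
13 → extends → [13, 13]
3 → replaces 13 → [3, 13]
5 → replaces 13 → [3, 5]
2 → replaces 3 → [2, 5]
17 → extends → [2, 5, 17]
8 → replaces 17 → [2, 5, 8]
1 → replaces 2 → [1, 5, 8]
34 → extends → [1, 5, 8, 34]
32 → replaces 34 → [1, 5, 8, 32]
29 → replaces 32 → [1, 5, 8, 29]
32 → extends → [1, 5, 8, 29, 32]
6 → replaces 8 → [1, 5, 6, 29, 32]
1 → replaces 5 → [1, 1, 6, 29, 32]
Longest non-decreasing subsequence has length 5, so deletions = 14 − 5 = 9.

9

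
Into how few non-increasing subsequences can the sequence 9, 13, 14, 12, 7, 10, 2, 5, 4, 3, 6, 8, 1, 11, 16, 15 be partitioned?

Place each on the leftmost legal pile:
9 → new pile 1 (tops now [9])
13 → new pile 2 (tops now [9, 13])
14 → new pile 3 (tops now [9, 13, 14])
12 → pile 2 (tops now [9, 12, 14])
7 → pile 1 (tops now [7, 12, 14])
10 → pile 2 (tops now [7, 10, 14])
2 → pile 1 (tops now [2, 10, 14])
5 → pile 2 (tops now [2, 5, 14])
4 → pile 2 (tops now [2, 4, 14])
3 → pile 2 (tops now [2, 3, 14])
6 → pile 3 (tops now [2, 3, 6])
8 → new pile 4 (tops now [2, 3, 6, 8])
1 → pile 1 (tops now [1, 3, 6, 8])
11 → new pile 5 (tops now [1, 3, 6, 8, 11])
16 → new pile 6 (tops now [1, 3, 6, 8, 11, 16])
15 → pile 6 (tops now [1, 3, 6, 8, 11, 15])
Six piles.

6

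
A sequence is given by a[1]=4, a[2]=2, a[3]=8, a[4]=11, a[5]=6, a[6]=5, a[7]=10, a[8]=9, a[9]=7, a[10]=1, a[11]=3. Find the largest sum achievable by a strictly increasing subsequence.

23

Let S[i] be the best sum of a strictly increasing subsequence ending at i:
i:      1  2  3  4  5  6  7  8  9 10 11
a[i]:   4  2  8 11  6  5 10  9  7  1  3
S:      4  2 12 23 10  9 22 21 17  1  5
Maximum is 23 (e.g. 4 + 8 + 11).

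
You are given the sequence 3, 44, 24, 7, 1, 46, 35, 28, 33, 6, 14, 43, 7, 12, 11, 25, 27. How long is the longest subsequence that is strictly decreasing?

6

Negate each value so 'decreasing' becomes 'increasing', then run patience tails on the negated sequence:
-3 → extends → [-3]
-44 → replaces -3 → [-44]
-24 → extends → [-44, -24]
-7 → extends → [-44, -24, -7]
-1 → extends → [-44, -24, -7, -1]
-46 → replaces -44 → [-46, -24, -7, -1]
-35 → replaces -24 → [-46, -35, -7, -1]
-28 → replaces -7 → [-46, -35, -28, -1]
-33 → replaces -28 → [-46, -35, -33, -1]
-6 → replaces -1 → [-46, -35, -33, -6]
-14 → replaces -6 → [-46, -35, -33, -14]
-43 → replaces -35 → [-46, -43, -33, -14]
-7 → extends → [-46, -43, -33, -14, -7]
-12 → replaces -7 → [-46, -43, -33, -14, -12]
-11 → extends → [-46, -43, -33, -14, -12, -11]
-25 → replaces -14 → [-46, -43, -33, -25, -12, -11]
-27 → replaces -25 → [-46, -43, -33, -27, -12, -11]
Six tails, so the longest strictly decreasing subsequence of the original has length 6.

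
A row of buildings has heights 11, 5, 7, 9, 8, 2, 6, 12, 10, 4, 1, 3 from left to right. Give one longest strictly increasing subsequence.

5, 7, 9, 12

Patience tails give the LIS length; then backtrack through the dp parents:
11 → extends → [11]
5 → replaces 11 → [5]
7 → extends → [5, 7]
9 → extends → [5, 7, 9]
8 → replaces 9 → [5, 7, 8]
2 → replaces 5 → [2, 7, 8]
6 → replaces 7 → [2, 6, 8]
12 → extends → [2, 6, 8, 12]
10 → replaces 12 → [2, 6, 8, 10]
4 → replaces 6 → [2, 4, 8, 10]
1 → replaces 2 → [1, 4, 8, 10]
3 → replaces 4 → [1, 3, 8, 10]
Length 4; one witness is 5, 7, 9, 12.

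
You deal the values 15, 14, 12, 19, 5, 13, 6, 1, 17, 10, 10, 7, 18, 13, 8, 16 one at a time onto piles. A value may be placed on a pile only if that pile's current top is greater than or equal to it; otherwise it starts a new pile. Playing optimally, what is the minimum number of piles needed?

5

Place each on the leftmost legal pile:
15 → new pile 1 (tops now [15])
14 → pile 1 (tops now [14])
12 → pile 1 (tops now [12])
19 → new pile 2 (tops now [12, 19])
5 → pile 1 (tops now [5, 19])
13 → pile 2 (tops now [5, 13])
6 → pile 2 (tops now [5, 6])
1 → pile 1 (tops now [1, 6])
17 → new pile 3 (tops now [1, 6, 17])
10 → pile 3 (tops now [1, 6, 10])
10 → pile 3 (tops now [1, 6, 10])
7 → pile 3 (tops now [1, 6, 7])
18 → new pile 4 (tops now [1, 6, 7, 18])
13 → pile 4 (tops now [1, 6, 7, 13])
8 → pile 4 (tops now [1, 6, 7, 8])
16 → new pile 5 (tops now [1, 6, 7, 8, 16])
Five piles.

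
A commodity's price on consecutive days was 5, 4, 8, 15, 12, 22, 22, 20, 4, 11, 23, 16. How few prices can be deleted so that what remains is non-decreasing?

6

Fewest deletions = n − (longest non-decreasing subsequence).
Patience tails:
5 → extends → [5]
4 → replaces 5 → [4]
8 → extends → [4, 8]
15 → extends → [4, 8, 15]
12 → replaces 15 → [4, 8, 12]
22 → extends → [4, 8, 12, 22]
22 → extends → [4, 8, 12, 22, 22]
20 → replaces 22 → [4, 8, 12, 20, 22]
4 → replaces 8 → [4, 4, 12, 20, 22]
11 → replaces 12 → [4, 4, 11, 20, 22]
23 → extends → [4, 4, 11, 20, 22, 23]
16 → replaces 20 → [4, 4, 11, 16, 22, 23]
Longest non-decreasing subsequence has length 6, so deletions = 12 − 6 = 6.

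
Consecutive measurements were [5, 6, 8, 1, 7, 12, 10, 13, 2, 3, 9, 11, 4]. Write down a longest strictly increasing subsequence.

Patience tails give the LIS length; then backtrack through the dp parents:
5 → extends → [5]
6 → extends → [5, 6]
8 → extends → [5, 6, 8]
1 → replaces 5 → [1, 6, 8]
7 → replaces 8 → [1, 6, 7]
12 → extends → [1, 6, 7, 12]
10 → replaces 12 → [1, 6, 7, 10]
13 → extends → [1, 6, 7, 10, 13]
2 → replaces 6 → [1, 2, 7, 10, 13]
3 → replaces 7 → [1, 2, 3, 10, 13]
9 → replaces 10 → [1, 2, 3, 9, 13]
11 → replaces 13 → [1, 2, 3, 9, 11]
4 → replaces 9 → [1, 2, 3, 4, 11]
Length 5; one witness is 5, 6, 8, 12, 13.

5, 6, 8, 12, 13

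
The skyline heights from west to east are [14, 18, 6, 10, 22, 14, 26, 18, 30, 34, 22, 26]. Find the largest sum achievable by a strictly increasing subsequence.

144

Let S[i] be the best sum of a strictly increasing subsequence ending at i:
i:       1   2   3   4   5   6   7   8   9  10  11  12
a[i]:   14  18   6  10  22  14  26  18  30  34  22  26
S:      14  32   6  16  54  30  80  48 110 144  70  96
Maximum is 144 (e.g. 14 + 18 + 22 + 26 + 30 + 34).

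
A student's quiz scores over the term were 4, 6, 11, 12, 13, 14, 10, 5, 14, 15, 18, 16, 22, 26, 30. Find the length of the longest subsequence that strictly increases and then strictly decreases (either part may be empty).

inc[i] = longest strictly increasing subsequence ending at i; dec[i] = longest strictly decreasing subsequence starting at i:
i:      1  2  3  4  5  6  7  8  9 10 11 12 13 14 15
a[i]:   4  6 11 12 13 14 10  5 14 15 18 16 22 26 30
inc:    1  2  3  4  5  6  3  2  6  7  8  8  9 10 11
dec:    1  2  3  3  3  3  2  1  1  1  2  1  1  1  1
Best peak at i=15 (value 30): inc=11, dec=1, length 11+1−1 = 11.

11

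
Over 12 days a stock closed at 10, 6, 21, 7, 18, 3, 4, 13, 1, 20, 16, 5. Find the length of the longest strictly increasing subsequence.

4

Track the smallest tail for each achievable length (strict):
10 → extends → [10]
6 → replaces 10 → [6]
21 → extends → [6, 21]
7 → replaces 21 → [6, 7]
18 → extends → [6, 7, 18]
3 → replaces 6 → [3, 7, 18]
4 → replaces 7 → [3, 4, 18]
13 → replaces 18 → [3, 4, 13]
1 → replaces 3 → [1, 4, 13]
20 → extends → [1, 4, 13, 20]
16 → replaces 20 → [1, 4, 13, 16]
5 → replaces 13 → [1, 4, 5, 16]
Four tails, so the longest strictly increasing subsequence has length 4 (e.g. 6, 7, 18, 20).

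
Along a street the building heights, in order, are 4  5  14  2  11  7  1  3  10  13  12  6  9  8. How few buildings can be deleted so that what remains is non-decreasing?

Fewest deletions = n − (longest non-decreasing subsequence).
i:      1  2  3  4  5  6  7  8  9 10 11 12 13 14
a[i]:   4  5 14  2 11  7  1  3 10 13 12  6  9  8
dp:     1  2  3  1  3  3  1  2  4  5  5  3  4  4
max dp = 5, so deletions = 14 − 5 = 9.

9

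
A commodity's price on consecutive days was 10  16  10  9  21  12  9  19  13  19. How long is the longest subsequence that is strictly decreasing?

3

Negate each value so 'decreasing' becomes 'increasing', then run patience tails on the negated sequence:
-10 → extends → [-10]
-16 → replaces -10 → [-16]
-10 → extends → [-16, -10]
-9 → extends → [-16, -10, -9]
-21 → replaces -16 → [-21, -10, -9]
-12 → replaces -10 → [-21, -12, -9]
-9 → already a tail → [-21, -12, -9]
-19 → replaces -12 → [-21, -19, -9]
-13 → replaces -9 → [-21, -19, -13]
-19 → already a tail → [-21, -19, -13]
Three tails, so the longest strictly decreasing subsequence of the original has length 3.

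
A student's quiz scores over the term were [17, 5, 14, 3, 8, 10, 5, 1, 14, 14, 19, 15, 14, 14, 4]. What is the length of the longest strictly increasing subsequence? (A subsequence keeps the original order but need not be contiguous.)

Track the smallest tail for each achievable length (strict):
17 → extends → [17]
5 → replaces 17 → [5]
14 → extends → [5, 14]
3 → replaces 5 → [3, 14]
8 → replaces 14 → [3, 8]
10 → extends → [3, 8, 10]
5 → replaces 8 → [3, 5, 10]
1 → replaces 3 → [1, 5, 10]
14 → extends → [1, 5, 10, 14]
14 → already a tail → [1, 5, 10, 14]
19 → extends → [1, 5, 10, 14, 19]
15 → replaces 19 → [1, 5, 10, 14, 15]
14 → already a tail → [1, 5, 10, 14, 15]
14 → already a tail → [1, 5, 10, 14, 15]
4 → replaces 5 → [1, 4, 10, 14, 15]
Five tails, so the longest strictly increasing subsequence has length 5 (e.g. 5, 8, 10, 14, 19).

5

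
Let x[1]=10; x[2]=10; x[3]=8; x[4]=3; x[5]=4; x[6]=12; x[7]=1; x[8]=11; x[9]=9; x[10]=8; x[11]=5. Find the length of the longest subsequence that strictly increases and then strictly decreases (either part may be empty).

inc[i] = longest strictly increasing subsequence ending at i; dec[i] = longest strictly decreasing subsequence starting at i:
i:      1  2  3  4  5  6  7  8  9 10 11
x[i]:  10 10  8  3  4 12  1 11  9  8  5
inc:    1  1  1  1  2  3  1  3  3  3  3
dec:    4  4  3  2  2  5  1  4  3  2  1
Best peak at i=6 (value 12): inc=3, dec=5, length 3+5−1 = 7.

7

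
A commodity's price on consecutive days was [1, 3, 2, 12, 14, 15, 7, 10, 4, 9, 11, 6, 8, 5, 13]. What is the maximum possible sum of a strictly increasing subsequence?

45

Let S[i] be the best sum of a strictly increasing subsequence ending at i:
i:      1  2  3  4  5  6  7  8  9 10 11 12 13 14 15
a[i]:   1  3  2 12 14 15  7 10  4  9 11  6  8  5 13
S:      1  4  3 16 30 45 11 21  8 20 32 14 22 13 45
Maximum is 45 (e.g. 1 + 3 + 12 + 14 + 15).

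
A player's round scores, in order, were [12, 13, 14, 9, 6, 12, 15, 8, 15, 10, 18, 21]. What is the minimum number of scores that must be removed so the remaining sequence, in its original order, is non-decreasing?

Fewest deletions = n − (longest non-decreasing subsequence).
Patience tails:
12 → extends → [12]
13 → extends → [12, 13]
14 → extends → [12, 13, 14]
9 → replaces 12 → [9, 13, 14]
6 → replaces 9 → [6, 13, 14]
12 → replaces 13 → [6, 12, 14]
15 → extends → [6, 12, 14, 15]
8 → replaces 12 → [6, 8, 14, 15]
15 → extends → [6, 8, 14, 15, 15]
10 → replaces 14 → [6, 8, 10, 15, 15]
18 → extends → [6, 8, 10, 15, 15, 18]
21 → extends → [6, 8, 10, 15, 15, 18, 21]
Longest non-decreasing subsequence has length 7, so deletions = 12 − 7 = 5.

5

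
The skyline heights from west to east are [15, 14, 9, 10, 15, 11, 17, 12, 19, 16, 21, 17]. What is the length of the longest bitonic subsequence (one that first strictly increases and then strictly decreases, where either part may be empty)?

7

inc[i] = longest strictly increasing subsequence ending at i; dec[i] = longest strictly decreasing subsequence starting at i:
i:      1  2  3  4  5  6  7  8  9 10 11 12
a[i]:  15 14  9 10 15 11 17 12 19 16 21 17
inc:    1  1  1  2  3  3  4  4  5  5  6  6
dec:    3  2  1  1  2  1  2  1  2  1  2  1
Best peak at i=11 (value 21): inc=6, dec=2, length 6+2−1 = 7.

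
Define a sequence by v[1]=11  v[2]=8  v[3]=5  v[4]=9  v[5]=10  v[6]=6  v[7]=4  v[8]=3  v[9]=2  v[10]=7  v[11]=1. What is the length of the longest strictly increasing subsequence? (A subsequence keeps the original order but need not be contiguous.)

3

Track the smallest tail for each achievable length (strict):
11 → extends → [11]
8 → replaces 11 → [8]
5 → replaces 8 → [5]
9 → extends → [5, 9]
10 → extends → [5, 9, 10]
6 → replaces 9 → [5, 6, 10]
4 → replaces 5 → [4, 6, 10]
3 → replaces 4 → [3, 6, 10]
2 → replaces 3 → [2, 6, 10]
7 → replaces 10 → [2, 6, 7]
1 → replaces 2 → [1, 6, 7]
Three tails, so the longest strictly increasing subsequence has length 3 (e.g. 8, 9, 10).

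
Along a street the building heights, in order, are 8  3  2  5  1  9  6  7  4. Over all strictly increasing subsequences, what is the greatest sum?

Let S[i] be the best sum of a strictly increasing subsequence ending at i:
i:      1  2  3  4  5  6  7  8  9
a[i]:   8  3  2  5  1  9  6  7  4
S:      8  3  2  8  1 17 14 21  7
Maximum is 21 (e.g. 3 + 5 + 6 + 7).

21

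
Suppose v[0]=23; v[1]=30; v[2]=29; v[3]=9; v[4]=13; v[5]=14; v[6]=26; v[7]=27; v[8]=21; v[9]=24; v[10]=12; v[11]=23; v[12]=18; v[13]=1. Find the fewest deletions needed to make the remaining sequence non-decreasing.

9

Fewest deletions = n − (longest non-decreasing subsequence).
i:      0  1  2  3  4  5  6  7  8  9 10 11 12 13
v[i]:  23 30 29  9 13 14 26 27 21 24 12 23 18  1
dp:     1  2  2  1  2  3  4  5  4  5  2  5  4  1
max dp = 5, so deletions = 14 − 5 = 9.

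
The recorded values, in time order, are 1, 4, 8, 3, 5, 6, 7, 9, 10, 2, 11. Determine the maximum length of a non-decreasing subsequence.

Let dp[i] be the length of the longest such subsequence ending at index i:
i:      1  2  3  4  5  6  7  8  9 10 11
a[i]:   1  4  8  3  5  6  7  9 10  2 11
dp:     1  2  3  2  3  4  5  6  7  2  8
Maximum dp value is 8.

8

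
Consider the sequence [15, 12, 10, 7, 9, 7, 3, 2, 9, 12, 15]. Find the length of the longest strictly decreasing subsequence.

7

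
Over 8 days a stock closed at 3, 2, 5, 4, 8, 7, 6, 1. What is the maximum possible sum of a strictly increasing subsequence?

Let S[i] be the best sum of a strictly increasing subsequence ending at i:
i:      1  2  3  4  5  6  7  8
a[i]:   3  2  5  4  8  7  6  1
S:      3  2  8  7 16 15 14  1
Maximum is 16 (e.g. 3 + 5 + 8).

16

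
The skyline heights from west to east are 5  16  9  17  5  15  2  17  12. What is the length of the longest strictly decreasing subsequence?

Let dp[i] be the longest strictly decreasing subsequence ending at i:
i:      1  2  3  4  5  6  7  8  9
a[i]:   5 16  9 17  5 15  2 17 12
dp:     1  1  2  1  3  2  4  1  3
Maximum is 4.

4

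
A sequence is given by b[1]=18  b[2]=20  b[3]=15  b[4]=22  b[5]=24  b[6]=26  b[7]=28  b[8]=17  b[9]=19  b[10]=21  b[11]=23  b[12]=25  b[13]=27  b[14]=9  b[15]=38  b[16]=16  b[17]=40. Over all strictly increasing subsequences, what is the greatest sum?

225

Let S[i] be the best sum of a strictly increasing subsequence ending at i:
i:       1   2   3   4   5   6   7   8   9  10  11  12  13  14  15  16  17
b[i]:   18  20  15  22  24  26  28  17  19  21  23  25  27   9  38  16  40
S:      18  38  15  60  84 110 138  32  51  72  95 120 147   9 185  31 225
Maximum is 225 (e.g. 15 + 17 + 19 + 21 + 23 + 25 + 27 + 38 + 40).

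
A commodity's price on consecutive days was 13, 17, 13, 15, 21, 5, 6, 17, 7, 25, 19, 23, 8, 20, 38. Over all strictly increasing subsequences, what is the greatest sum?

Let S[i] be the best sum of a strictly increasing subsequence ending at i:
i:       1   2   3   4   5   6   7   8   9  10  11  12  13  14  15
a[i]:   13  17  13  15  21   5   6  17   7  25  19  23   8  20  38
S:      13  30  13  28  51   5  11  45  18  76  64  87  26  84 125
Maximum is 125 (e.g. 13 + 15 + 17 + 19 + 23 + 38).

125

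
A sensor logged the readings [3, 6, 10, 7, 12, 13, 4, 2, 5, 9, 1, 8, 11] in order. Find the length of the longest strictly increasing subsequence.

5

Track the smallest tail for each achievable length (strict):
3 → extends → [3]
6 → extends → [3, 6]
10 → extends → [3, 6, 10]
7 → replaces 10 → [3, 6, 7]
12 → extends → [3, 6, 7, 12]
13 → extends → [3, 6, 7, 12, 13]
4 → replaces 6 → [3, 4, 7, 12, 13]
2 → replaces 3 → [2, 4, 7, 12, 13]
5 → replaces 7 → [2, 4, 5, 12, 13]
9 → replaces 12 → [2, 4, 5, 9, 13]
1 → replaces 2 → [1, 4, 5, 9, 13]
8 → replaces 9 → [1, 4, 5, 8, 13]
11 → replaces 13 → [1, 4, 5, 8, 11]
Five tails, so the longest strictly increasing subsequence has length 5 (e.g. 3, 6, 10, 12, 13).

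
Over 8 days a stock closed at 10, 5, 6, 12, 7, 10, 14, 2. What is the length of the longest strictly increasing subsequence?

Let dp[i] be the length of the longest such subsequence ending at index i:
i:      1  2  3  4  5  6  7  8
a[i]:  10  5  6 12  7 10 14  2
dp:     1  1  2  3  3  4  5  1
Maximum dp value is 5.

5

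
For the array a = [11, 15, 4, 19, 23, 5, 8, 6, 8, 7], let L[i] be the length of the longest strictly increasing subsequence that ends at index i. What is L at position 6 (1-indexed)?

dp[i] = 1 + max{dp[j] : j<i, a[j]<a[i]} (or 1 if no such j):
i:      1  2  3  4  5  6  7  8  9 10
a[i]:  11 15  4 19 23  5  8  6  8  7
dp:     1  2  1  3  4  2  3  3  4  4
At index 6 the value is 2.

2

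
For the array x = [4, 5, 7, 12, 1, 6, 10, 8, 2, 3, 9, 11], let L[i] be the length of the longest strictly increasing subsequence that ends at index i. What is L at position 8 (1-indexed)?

4

dp[i] = 1 + max{dp[j] : j<i, x[j]<x[i]} (or 1 if no such j):
i:      1  2  3  4  5  6  7  8  9 10 11 12
x[i]:   4  5  7 12  1  6 10  8  2  3  9 11
dp:     1  2  3  4  1  3  4  4  2  3  5  6
At index 8 the value is 4.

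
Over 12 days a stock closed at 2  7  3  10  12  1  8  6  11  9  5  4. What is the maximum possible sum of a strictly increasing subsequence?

Let S[i] be the best sum of a strictly increasing subsequence ending at i:
i:      1  2  3  4  5  6  7  8  9 10 11 12
a[i]:   2  7  3 10 12  1  8  6 11  9  5  4
S:      2  9  5 19 31  1 17 11 30 26 10  9
Maximum is 31 (e.g. 2 + 7 + 10 + 12).

31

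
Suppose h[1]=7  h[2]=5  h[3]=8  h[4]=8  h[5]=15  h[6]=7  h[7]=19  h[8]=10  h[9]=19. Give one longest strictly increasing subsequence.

Patience tails give the LIS length; then backtrack through the dp parents:
7 → extends → [7]
5 → replaces 7 → [5]
8 → extends → [5, 8]
8 → already a tail → [5, 8]
15 → extends → [5, 8, 15]
7 → replaces 8 → [5, 7, 15]
19 → extends → [5, 7, 15, 19]
10 → replaces 15 → [5, 7, 10, 19]
19 → already a tail → [5, 7, 10, 19]
Length 4; one witness is 7, 8, 15, 19.

7, 8, 15, 19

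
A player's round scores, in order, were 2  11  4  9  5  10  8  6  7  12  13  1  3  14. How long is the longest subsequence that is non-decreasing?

Let dp[i] be the length of the longest such subsequence ending at index i:
i:      1  2  3  4  5  6  7  8  9 10 11 12 13 14
a[i]:   2 11  4  9  5 10  8  6  7 12 13  1  3 14
dp:     1  2  2  3  3  4  4  4  5  6  7  1  2  8
Maximum dp value is 8.

8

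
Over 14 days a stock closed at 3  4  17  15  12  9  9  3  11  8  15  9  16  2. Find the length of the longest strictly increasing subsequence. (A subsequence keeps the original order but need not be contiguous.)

6

Let dp[i] be the length of the longest such subsequence ending at index i:
i:      1  2  3  4  5  6  7  8  9 10 11 12 13 14
a[i]:   3  4 17 15 12  9  9  3 11  8 15  9 16  2
dp:     1  2  3  3  3  3  3  1  4  3  5  4  6  1
Maximum dp value is 6.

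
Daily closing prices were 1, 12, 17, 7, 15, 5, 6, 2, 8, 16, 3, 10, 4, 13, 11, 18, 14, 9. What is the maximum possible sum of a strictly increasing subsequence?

62

Let S[i] be the best sum of a strictly increasing subsequence ending at i:
i:      1  2  3  4  5  6  7  8  9 10 11 12 13 14 15 16 17 18
a[i]:   1 12 17  7 15  5  6  2  8 16  3 10  4 13 11 18 14  9
S:      1 13 30  8 28  6 12  3 20 44  6 30 10 43 41 62 57 29
Maximum is 62 (e.g. 1 + 12 + 15 + 16 + 18).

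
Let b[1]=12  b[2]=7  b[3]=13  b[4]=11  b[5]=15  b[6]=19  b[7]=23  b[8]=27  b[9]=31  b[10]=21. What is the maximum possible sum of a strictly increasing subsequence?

140

Let S[i] be the best sum of a strictly increasing subsequence ending at i:
i:       1   2   3   4   5   6   7   8   9  10
b[i]:   12   7  13  11  15  19  23  27  31  21
S:      12   7  25  18  40  59  82 109 140  80
Maximum is 140 (e.g. 12 + 13 + 15 + 19 + 23 + 27 + 31).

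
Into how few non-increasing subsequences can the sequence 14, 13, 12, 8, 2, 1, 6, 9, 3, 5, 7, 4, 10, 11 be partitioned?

6

Place each on the leftmost legal pile:
14 → new pile 1 (tops now [14])
13 → pile 1 (tops now [13])
12 → pile 1 (tops now [12])
8 → pile 1 (tops now [8])
2 → pile 1 (tops now [2])
1 → pile 1 (tops now [1])
6 → new pile 2 (tops now [1, 6])
9 → new pile 3 (tops now [1, 6, 9])
3 → pile 2 (tops now [1, 3, 9])
5 → pile 3 (tops now [1, 3, 5])
7 → new pile 4 (tops now [1, 3, 5, 7])
4 → pile 3 (tops now [1, 3, 4, 7])
10 → new pile 5 (tops now [1, 3, 4, 7, 10])
11 → new pile 6 (tops now [1, 3, 4, 7, 10, 11])
Six piles.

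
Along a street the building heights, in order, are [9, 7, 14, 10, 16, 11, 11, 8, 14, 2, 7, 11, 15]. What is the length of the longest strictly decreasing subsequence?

Let dp[i] be the longest strictly decreasing subsequence ending at i:
i:      1  2  3  4  5  6  7  8  9 10 11 12 13
a[i]:   9  7 14 10 16 11 11  8 14  2  7 11 15
dp:     1  2  1  2  1  2  2  3  2  4  4  3  2
Maximum is 4.

4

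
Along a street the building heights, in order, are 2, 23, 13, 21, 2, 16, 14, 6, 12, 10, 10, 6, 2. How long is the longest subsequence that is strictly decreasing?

8

Negate each value so 'decreasing' becomes 'increasing', then run patience tails on the negated sequence:
-2 → extends → [-2]
-23 → replaces -2 → [-23]
-13 → extends → [-23, -13]
-21 → replaces -13 → [-23, -21]
-2 → extends → [-23, -21, -2]
-16 → replaces -2 → [-23, -21, -16]
-14 → extends → [-23, -21, -16, -14]
-6 → extends → [-23, -21, -16, -14, -6]
-12 → replaces -6 → [-23, -21, -16, -14, -12]
-10 → extends → [-23, -21, -16, -14, -12, -10]
-10 → already a tail → [-23, -21, -16, -14, -12, -10]
-6 → extends → [-23, -21, -16, -14, -12, -10, -6]
-2 → extends → [-23, -21, -16, -14, -12, -10, -6, -2]
Eight tails, so the longest strictly decreasing subsequence of the original has length 8.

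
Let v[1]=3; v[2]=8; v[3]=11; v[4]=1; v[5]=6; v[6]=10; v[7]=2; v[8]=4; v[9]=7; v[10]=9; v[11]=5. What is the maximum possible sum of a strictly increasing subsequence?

Let S[i] be the best sum of a strictly increasing subsequence ending at i:
i:      1  2  3  4  5  6  7  8  9 10 11
v[i]:   3  8 11  1  6 10  2  4  7  9  5
S:      3 11 22  1  9 21  3  7 16 25 12
Maximum is 25 (e.g. 3 + 6 + 7 + 9).

25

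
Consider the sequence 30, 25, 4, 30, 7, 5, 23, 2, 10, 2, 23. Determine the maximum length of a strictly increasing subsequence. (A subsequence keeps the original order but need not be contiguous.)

4

Let dp[i] be the length of the longest such subsequence ending at index i:
i:      1  2  3  4  5  6  7  8  9 10 11
a[i]:  30 25  4 30  7  5 23  2 10  2 23
dp:     1  1  1  2  2  2  3  1  3  1  4
Maximum dp value is 4.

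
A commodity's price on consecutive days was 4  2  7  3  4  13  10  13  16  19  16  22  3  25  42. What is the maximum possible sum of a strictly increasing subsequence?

Let S[i] be the best sum of a strictly increasing subsequence ending at i:
i:       1   2   3   4   5   6   7   8   9  10  11  12  13  14  15
a[i]:    4   2   7   3   4  13  10  13  16  19  16  22   3  25  42
S:       4   2  11   5   9  24  21  34  50  69  50  91   5 116 158
Maximum is 158 (e.g. 4 + 7 + 10 + 13 + 16 + 19 + 22 + 25 + 42).

158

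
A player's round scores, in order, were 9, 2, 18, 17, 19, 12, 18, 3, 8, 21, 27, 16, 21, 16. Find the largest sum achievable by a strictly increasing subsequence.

Let S[i] be the best sum of a strictly increasing subsequence ending at i:
i:      1  2  3  4  5  6  7  8  9 10 11 12 13 14
a[i]:   9  2 18 17 19 12 18  3  8 21 27 16 21 16
S:      9  2 27 26 46 21 44  5 13 67 94 37 67 37
Maximum is 94 (e.g. 9 + 18 + 19 + 21 + 27).

94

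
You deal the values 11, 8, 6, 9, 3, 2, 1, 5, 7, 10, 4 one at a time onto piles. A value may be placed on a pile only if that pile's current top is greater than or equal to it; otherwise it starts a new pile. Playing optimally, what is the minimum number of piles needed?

4

Place each on the leftmost legal pile:
11 → new pile 1 (tops now [11])
8 → pile 1 (tops now [8])
6 → pile 1 (tops now [6])
9 → new pile 2 (tops now [6, 9])
3 → pile 1 (tops now [3, 9])
2 → pile 1 (tops now [2, 9])
1 → pile 1 (tops now [1, 9])
5 → pile 2 (tops now [1, 5])
7 → new pile 3 (tops now [1, 5, 7])
10 → new pile 4 (tops now [1, 5, 7, 10])
4 → pile 2 (tops now [1, 4, 7, 10])
Four piles.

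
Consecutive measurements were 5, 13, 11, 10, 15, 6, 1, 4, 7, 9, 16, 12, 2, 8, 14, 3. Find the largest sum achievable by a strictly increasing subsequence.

Let S[i] be the best sum of a strictly increasing subsequence ending at i:
i:      1  2  3  4  5  6  7  8  9 10 11 12 13 14 15 16
a[i]:   5 13 11 10 15  6  1  4  7  9 16 12  2  8 14  3
S:      5 18 16 15 33 11  1  5 18 27 49 39  3 26 53  6
Maximum is 53 (e.g. 5 + 6 + 7 + 9 + 12 + 14).

53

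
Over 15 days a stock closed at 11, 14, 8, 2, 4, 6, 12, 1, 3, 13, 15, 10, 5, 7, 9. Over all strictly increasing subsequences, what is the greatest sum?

Let S[i] be the best sum of a strictly increasing subsequence ending at i:
i:      1  2  3  4  5  6  7  8  9 10 11 12 13 14 15
a[i]:  11 14  8  2  4  6 12  1  3 13 15 10  5  7  9
S:     11 25  8  2  6 12 24  1  5 37 52 22 11 19 28
Maximum is 52 (e.g. 2 + 4 + 6 + 12 + 13 + 15).

52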